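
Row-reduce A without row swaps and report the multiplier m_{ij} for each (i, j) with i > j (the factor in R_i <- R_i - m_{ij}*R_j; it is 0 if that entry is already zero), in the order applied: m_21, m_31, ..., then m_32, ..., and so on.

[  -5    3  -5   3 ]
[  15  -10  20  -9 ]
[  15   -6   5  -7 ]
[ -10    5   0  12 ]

multipliers: -3, -3, 2, -3, 1, 1

Forward elimination:
R2 <- R2 - (-3)*R1:  [  0  -1   5   0 ]
R3 <- R3 - (-3)*R1:  [   0    3  -10    2 ]
R4 <- R4 - (2)*R1:  [  0  -1  10   6 ]
R3 <- R3 - (-3)*R2:  [ 0  0  5  2 ]
R4 <- R4 - (1)*R2:  [ 0  0  5  6 ]
R4 <- R4 - (1)*R3:  [ 0  0  0  4 ]
Multipliers (in order of application): m_{21} = -3, m_{31} = -3, m_{41} = 2, m_{32} = -3, m_{42} = 1, m_{43} = 1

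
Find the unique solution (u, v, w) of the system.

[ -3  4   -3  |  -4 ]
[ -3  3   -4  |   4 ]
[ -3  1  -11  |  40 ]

(0, -4, -4)

Forward elimination on [A|b]:
R2 <- R2 - (1)*R1:  [  0  -1  -1   8 ]
R3 <- R3 - (1)*R1:  [  0  -3  -8  44 ]
R3 <- R3 - (3)*R2:  [  0   0  -5  20 ]
Row echelon form:
[ -3   4  -3  |  -4 ]
[  0  -1  -1  |   8 ]
[  0   0  -5  |  20 ]
Back-substitution:
w = (20) / -5 = -4
v = (8 - (-1)*(-4)) / -1 = -4
u = (-4 - (4)*(-4) - (-3)*(-4)) / -3 = 0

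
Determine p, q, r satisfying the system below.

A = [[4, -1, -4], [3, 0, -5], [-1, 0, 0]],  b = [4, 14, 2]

Forward elimination on [A|b]:
R2 <- R2 - (3/4)*R1:  [   0  3/4   -2   11 ]
R3 <- R3 - (-1/4)*R1:  [    0  -1/4    -1     3 ]
R3 <- R3 - (-1/3)*R2:  [    0     0  -5/3  20/3 ]
Row echelon form:
[ 4   -1    -4  |     4 ]
[ 0  3/4    -2  |    11 ]
[ 0    0  -5/3  |  20/3 ]
Back-substitution:
r = (20/3) / (-5/3) = -4
q = (11 - (-2)*(-4)) / (3/4) = 4
p = (4 - (-1)*(4) - (-4)*(-4)) / 4 = -2

(-2, 4, -4)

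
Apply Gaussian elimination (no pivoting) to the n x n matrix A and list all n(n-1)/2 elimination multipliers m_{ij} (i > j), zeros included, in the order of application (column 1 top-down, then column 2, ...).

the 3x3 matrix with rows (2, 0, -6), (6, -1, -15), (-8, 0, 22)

multipliers: 3, -4, 0

Forward elimination:
R2 <- R2 - (3)*R1:  [  0  -1   3 ]
R3 <- R3 - (-4)*R1:  [  0   0  -2 ]
R3: entry in column 2 is already 0 -> m_{32} = 0 (no row operation needed)
Multipliers (in order of application): m_{21} = 3, m_{31} = -4, m_{32} = 0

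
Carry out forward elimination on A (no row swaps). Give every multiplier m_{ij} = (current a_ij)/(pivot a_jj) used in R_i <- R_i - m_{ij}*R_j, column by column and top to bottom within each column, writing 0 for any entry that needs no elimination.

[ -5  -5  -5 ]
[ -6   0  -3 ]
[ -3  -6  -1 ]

multipliers: 6/5, 3/5, -1/2

Forward elimination:
R2 <- R2 - (6/5)*R1:  [ 0  6  3 ]
R3 <- R3 - (3/5)*R1:  [  0  -3   2 ]
R3 <- R3 - (-1/2)*R2:  [   0    0  7/2 ]
Multipliers (in order of application): m_{21} = 6/5, m_{31} = 3/5, m_{32} = -1/2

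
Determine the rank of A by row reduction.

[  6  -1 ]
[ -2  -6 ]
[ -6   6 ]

rank(A) = 2

Row reduction:
R2 <- R2 - (-1/3)*R1:  [     0  -19/3 ]
R3 <- R3 - (-1)*R1:  [ 0  5 ]
R3 <- R3 - (-15/19)*R2:  [ 0  0 ]
Row echelon form:
[ 6     -1 ]
[ 0  -19/3 ]
[ 0      0 ]
Nonzero rows / pivot columns: 2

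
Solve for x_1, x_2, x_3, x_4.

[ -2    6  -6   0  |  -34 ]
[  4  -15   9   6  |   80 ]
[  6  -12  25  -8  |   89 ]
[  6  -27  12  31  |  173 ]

Forward elimination on [A|b]:
R2 <- R2 - (-2)*R1:  [  0  -3  -3   6  12 ]
R3 <- R3 - (-3)*R1:  [   0    6    7   -8  -13 ]
R4 <- R4 - (-3)*R1:  [  0  -9  -6  31  71 ]
R3 <- R3 - (-2)*R2:  [  0   0   1   4  11 ]
R4 <- R4 - (3)*R2:  [  0   0   3  13  35 ]
R4 <- R4 - (3)*R3:  [ 0  0  0  1  2 ]
Row echelon form:
[ -2   6  -6  0  |  -34 ]
[  0  -3  -3  6  |   12 ]
[  0   0   1  4  |   11 ]
[  0   0   0  1  |    2 ]
Back-substitution:
x_4 = (2) / 1 = 2
x_3 = (11 - (4)*(2)) / 1 = 3
x_2 = (12 - (-3)*(3) - (6)*(2)) / -3 = -3
x_1 = (-34 - (6)*(-3) - (-6)*(3)) / -2 = -1

(-1, -3, 3, 2)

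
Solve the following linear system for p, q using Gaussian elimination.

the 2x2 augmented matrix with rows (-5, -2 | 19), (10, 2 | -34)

Forward elimination on [A|b]:
R2 <- R2 - (-2)*R1:  [  0  -2   4 ]
Row echelon form:
[ -5  -2  |  19 ]
[  0  -2  |   4 ]
Back-substitution:
q = (4) / -2 = -2
p = (19 - (-2)*(-2)) / -5 = -3

(-3, -2)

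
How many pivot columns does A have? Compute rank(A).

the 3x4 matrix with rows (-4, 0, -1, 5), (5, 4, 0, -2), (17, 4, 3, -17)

Row reduction:
R2 <- R2 - (-5/4)*R1:  [    0     4  -5/4  17/4 ]
R3 <- R3 - (-17/4)*R1:  [    0     4  -5/4  17/4 ]
R3 <- R3 - (1)*R2:  [ 0  0  0  0 ]
Row echelon form:
[ -4  0    -1     5 ]
[  0  4  -5/4  17/4 ]
[  0  0     0     0 ]
Nonzero rows / pivot columns: 2

rank(A) = 2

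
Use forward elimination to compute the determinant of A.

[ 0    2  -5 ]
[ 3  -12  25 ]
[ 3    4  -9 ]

det(A) = -36

Forward elimination:
R1 <-> R2   (pivot in column 1 was zero)
[ 3  -12  25 ]
[ 0    2  -5 ]
[ 3    4  -9 ]
R3 <- R3 - (1)*R1:  [   0   16  -34 ]
R3 <- R3 - (8)*R2:  [ 0  0  6 ]
Upper-triangular form:
[ 3  -12  25 ]
[ 0    2  -5 ]
[ 0    0   6 ]
det(A) = (-1)^1 * (3) * (2) * (6) = -36  (1 row swap -> sign -1)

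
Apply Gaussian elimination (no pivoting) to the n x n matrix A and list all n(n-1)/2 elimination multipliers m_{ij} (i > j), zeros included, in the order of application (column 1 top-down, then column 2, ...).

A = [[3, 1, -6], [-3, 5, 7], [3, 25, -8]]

Forward elimination:
R2 <- R2 - (-1)*R1:  [ 0  6  1 ]
R3 <- R3 - (1)*R1:  [  0  24  -2 ]
R3 <- R3 - (4)*R2:  [  0   0  -6 ]
Multipliers (in order of application): m_{21} = -1, m_{31} = 1, m_{32} = 4

multipliers: -1, 1, 4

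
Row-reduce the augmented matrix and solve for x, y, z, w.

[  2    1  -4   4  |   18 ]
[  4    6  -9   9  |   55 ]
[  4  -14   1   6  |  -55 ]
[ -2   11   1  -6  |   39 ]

Forward elimination on [A|b]:
R2 <- R2 - (2)*R1:  [  0   4  -1   1  19 ]
R3 <- R3 - (2)*R1:  [   0  -16    9   -2  -91 ]
R4 <- R4 - (-1)*R1:  [  0  12  -3  -2  57 ]
R3 <- R3 - (-4)*R2:  [   0    0    5    2  -15 ]
R4 <- R4 - (3)*R2:  [  0   0   0  -5   0 ]
Row echelon form:
[ 2  1  -4   4  |   18 ]
[ 0  4  -1   1  |   19 ]
[ 0  0   5   2  |  -15 ]
[ 0  0   0  -5  |    0 ]
Back-substitution:
w = (0) / -5 = 0
z = (-15 - (2)*(0)) / 5 = -3
y = (19 - (-1)*(-3) - (1)*(0)) / 4 = 4
x = (18 - (1)*(4) - (-4)*(-3) - (4)*(0)) / 2 = 1

(1, 4, -3, 0)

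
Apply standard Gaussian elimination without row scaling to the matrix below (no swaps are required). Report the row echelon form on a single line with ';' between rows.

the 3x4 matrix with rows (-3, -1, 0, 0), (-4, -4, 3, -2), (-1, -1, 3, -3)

Forward elimination:
R2 <- R2 - (4/3)*R1:  [    0  -8/3     3    -2 ]
R3 <- R3 - (1/3)*R1:  [    0  -2/3     3    -3 ]
R3 <- R3 - (1/4)*R2:  [    0     0   9/4  -5/2 ]
Row echelon form:
[ -3    -1    0     0 ]
[  0  -8/3    3    -2 ]
[  0     0  9/4  -5/2 ]

REF = [-3 -1 0 0; 0 -8/3 3 -2; 0 0 9/4 -5/2]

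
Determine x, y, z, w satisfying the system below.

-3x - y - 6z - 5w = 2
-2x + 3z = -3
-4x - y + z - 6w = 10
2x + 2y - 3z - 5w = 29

Forward elimination on [A|b]:
R2 <- R2 - (2/3)*R1:  [     0    2/3      7   10/3  -13/3 ]
R3 <- R3 - (4/3)*R1:  [    0   1/3     9   2/3  22/3 ]
R4 <- R4 - (-2/3)*R1:  [     0    4/3     -7  -25/3   91/3 ]
R3 <- R3 - (1/2)*R2:  [    0     0  11/2    -1  19/2 ]
R4 <- R4 - (2)*R2:  [   0    0  -21  -15   39 ]
R4 <- R4 - (-42/11)*R3:  [       0        0        0  -207/11   828/11 ]
Row echelon form:
[ -3   -1    -6       -5  |       2 ]
[  0  2/3     7     10/3  |   -13/3 ]
[  0    0  11/2       -1  |    19/2 ]
[  0    0     0  -207/11  |  828/11 ]
Back-substitution:
w = (828/11) / (-207/11) = -4
z = (19/2 - (-1)*(-4)) / (11/2) = 1
y = (-13/3 - (7)*(1) - (10/3)*(-4)) / (2/3) = 3
x = (2 - (-1)*(3) - (-6)*(1) - (-5)*(-4)) / -3 = 3

(3, 3, 1, -4)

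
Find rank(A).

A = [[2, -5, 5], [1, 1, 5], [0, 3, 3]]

rank(A) = 3

Row reduction:
R2 <- R2 - (1/2)*R1:  [   0  7/2  5/2 ]
R3 <- R3 - (6/7)*R2:  [   0    0  6/7 ]
Row echelon form:
[ 2   -5    5 ]
[ 0  7/2  5/2 ]
[ 0    0  6/7 ]
Nonzero rows / pivot columns: 3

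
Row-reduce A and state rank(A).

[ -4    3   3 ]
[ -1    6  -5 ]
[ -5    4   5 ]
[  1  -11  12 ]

rank(A) = 3

Row reduction:
R2 <- R2 - (1/4)*R1:  [     0   21/4  -23/4 ]
R3 <- R3 - (5/4)*R1:  [   0  1/4  5/4 ]
R4 <- R4 - (-1/4)*R1:  [     0  -41/4   51/4 ]
R3 <- R3 - (1/21)*R2:  [     0      0  32/21 ]
R4 <- R4 - (-41/21)*R2:  [     0      0  32/21 ]
R4 <- R4 - (1)*R3:  [ 0  0  0 ]
Row echelon form:
[ -4     3      3 ]
[  0  21/4  -23/4 ]
[  0     0  32/21 ]
[  0     0      0 ]
Nonzero rows / pivot columns: 3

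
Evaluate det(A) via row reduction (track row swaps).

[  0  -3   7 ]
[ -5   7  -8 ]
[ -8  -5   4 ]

det(A) = 315

Forward elimination:
R1 <-> R2   (pivot in column 1 was zero)
[ -5   7  -8 ]
[  0  -3   7 ]
[ -8  -5   4 ]
R3 <- R3 - (8/5)*R1:  [     0  -81/5   84/5 ]
R3 <- R3 - (27/5)*R2:  [   0    0  -21 ]
Upper-triangular form:
[ -5   7   -8 ]
[  0  -3    7 ]
[  0   0  -21 ]
det(A) = (-1)^1 * (-5) * (-3) * (-21) = 315  (1 row swap -> sign -1)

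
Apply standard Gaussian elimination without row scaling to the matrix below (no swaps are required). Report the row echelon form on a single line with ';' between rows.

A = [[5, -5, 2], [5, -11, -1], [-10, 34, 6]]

Forward elimination:
R2 <- R2 - (1)*R1:  [  0  -6  -3 ]
R3 <- R3 - (-2)*R1:  [  0  24  10 ]
R3 <- R3 - (-4)*R2:  [  0   0  -2 ]
Row echelon form:
[ 5  -5   2 ]
[ 0  -6  -3 ]
[ 0   0  -2 ]

REF = [5 -5 2; 0 -6 -3; 0 0 -2]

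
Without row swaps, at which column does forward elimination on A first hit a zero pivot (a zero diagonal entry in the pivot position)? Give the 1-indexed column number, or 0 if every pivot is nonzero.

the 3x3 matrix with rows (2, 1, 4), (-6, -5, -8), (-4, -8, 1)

first zero-pivot column = 0

Naive forward elimination:
R2 <- R2 - (-3)*R1:  [  0  -2   4 ]
R3 <- R3 - (-2)*R1:  [  0  -6   9 ]
R3 <- R3 - (3)*R2:  [  0   0  -3 ]
All pivots nonzero; naive elimination completes without hitting a zero pivot.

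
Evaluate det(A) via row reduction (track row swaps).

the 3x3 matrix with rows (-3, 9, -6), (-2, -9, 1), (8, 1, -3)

det(A) = -480

Forward elimination:
R2 <- R2 - (2/3)*R1:  [   0  -15    5 ]
R3 <- R3 - (-8/3)*R1:  [   0   25  -19 ]
R3 <- R3 - (-5/3)*R2:  [     0      0  -32/3 ]
Upper-triangular form:
[ -3    9     -6 ]
[  0  -15      5 ]
[  0    0  -32/3 ]
det(A) = (-1)^0 * (-3) * (-15) * (-32/3) = -480  (0 row swaps -> sign +1)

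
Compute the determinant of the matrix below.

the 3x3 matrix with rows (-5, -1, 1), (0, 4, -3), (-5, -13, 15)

Forward elimination:
R3 <- R3 - (1)*R1:  [   0  -12   14 ]
R3 <- R3 - (-3)*R2:  [ 0  0  5 ]
Upper-triangular form:
[ -5  -1   1 ]
[  0   4  -3 ]
[  0   0   5 ]
det(A) = (-1)^0 * (-5) * (4) * (5) = -100  (0 row swaps -> sign +1)

det(A) = -100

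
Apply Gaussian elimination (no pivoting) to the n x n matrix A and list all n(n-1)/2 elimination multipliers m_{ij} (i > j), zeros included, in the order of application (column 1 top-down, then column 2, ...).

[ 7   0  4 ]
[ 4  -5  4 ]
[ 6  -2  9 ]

Forward elimination:
R2 <- R2 - (4/7)*R1:  [    0    -5  12/7 ]
R3 <- R3 - (6/7)*R1:  [    0    -2  39/7 ]
R3 <- R3 - (2/5)*R2:  [      0       0  171/35 ]
Multipliers (in order of application): m_{21} = 4/7, m_{31} = 6/7, m_{32} = 2/5

multipliers: 4/7, 6/7, 2/5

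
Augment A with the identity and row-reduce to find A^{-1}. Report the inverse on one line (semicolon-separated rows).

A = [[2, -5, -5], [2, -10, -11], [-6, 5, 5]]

Gauss-Jordan on [A | I]:
R1 <- (1/2)*R1:  [    1  -5/2  -5/2  |   1/2     0     0 ]
R2 <- R2 - (2)*R1:  [  0  -5  -6  |  -1   1   0 ]
R3 <- R3 - (-6)*R1:  [   0  -10  -10  |    3    0    1 ]
R2 <- (1/-5)*R2:  [    0     1   6/5  |   1/5  -1/5     0 ]
R1 <- R1 - (-5/2)*R2:  [    1     0   1/2  |     1  -1/2     0 ]
R3 <- R3 - (-10)*R2:  [  0   0   2  |   5  -2   1 ]
R3 <- (1/2)*R3:  [   0    0    1  |  5/2   -1  1/2 ]
R1 <- R1 - (1/2)*R3:  [    1     0     0  |  -1/4     0  -1/4 ]
R2 <- R2 - (6/5)*R3:  [     0      1      0  |  -14/5      1   -3/5 ]
Right block of [I | A^{-1}] is the inverse:
[  -1/4   0  -1/4 ]
[ -14/5   1  -3/5 ]
[   5/2  -1   1/2 ]

inverse = [-1/4 0 -1/4; -14/5 1 -3/5; 5/2 -1 1/2]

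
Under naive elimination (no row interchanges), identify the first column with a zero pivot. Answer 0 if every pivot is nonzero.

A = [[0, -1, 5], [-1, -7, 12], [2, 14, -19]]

Naive forward elimination:
Pivot entry (1,1) is zero but row 2 has -1 in column 1 -> naive elimination stops; a row interchange (e.g. R1 <-> R2) would be required here.

first zero-pivot column = 1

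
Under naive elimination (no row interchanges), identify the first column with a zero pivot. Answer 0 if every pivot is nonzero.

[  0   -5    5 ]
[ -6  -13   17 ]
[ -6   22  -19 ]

first zero-pivot column = 1

Naive forward elimination:
Pivot entry (1,1) is zero but row 2 has -6 in column 1 -> naive elimination stops; a row interchange (e.g. R1 <-> R2) would be required here.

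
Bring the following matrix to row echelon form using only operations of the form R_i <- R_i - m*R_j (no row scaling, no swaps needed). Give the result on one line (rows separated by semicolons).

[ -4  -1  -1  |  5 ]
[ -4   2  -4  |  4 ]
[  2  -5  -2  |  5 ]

REF = [-4 -1 -1 5; 0 3 -3 -1; 0 0 -8 17/3]

Forward elimination:
R2 <- R2 - (1)*R1:  [  0   3  -3  -1 ]
R3 <- R3 - (-1/2)*R1:  [     0  -11/2   -5/2   15/2 ]
R3 <- R3 - (-11/6)*R2:  [    0     0    -8  17/3 ]
Row echelon form:
[ -4  -1  -1  |     5 ]
[  0   3  -3  |    -1 ]
[  0   0  -8  |  17/3 ]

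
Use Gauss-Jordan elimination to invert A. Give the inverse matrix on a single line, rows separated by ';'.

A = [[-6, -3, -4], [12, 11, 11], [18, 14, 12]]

Gauss-Jordan on [A | I]:
R1 <- (1/-6)*R1:  [    1   1/2   2/3  |  -1/6     0     0 ]
R2 <- R2 - (12)*R1:  [ 0  5  3  |  2  1  0 ]
R3 <- R3 - (18)*R1:  [ 0  5  0  |  3  0  1 ]
R2 <- (1/5)*R2:  [   0    1  3/5  |  2/5  1/5    0 ]
R1 <- R1 - (1/2)*R2:  [      1       0   11/30  |  -11/30   -1/10       0 ]
R3 <- R3 - (5)*R2:  [  0   0  -3  |   1  -1   1 ]
R3 <- (1/-3)*R3:  [    0     0     1  |  -1/3   1/3  -1/3 ]
R1 <- R1 - (11/30)*R3:  [      1       0       0  |  -11/45    -2/9   11/90 ]
R2 <- R2 - (3/5)*R3:  [   0    1    0  |  3/5    0  1/5 ]
Right block of [I | A^{-1}] is the inverse:
[ -11/45  -2/9  11/90 ]
[    3/5     0    1/5 ]
[   -1/3   1/3   -1/3 ]

inverse = [-11/45 -2/9 11/90; 3/5 0 1/5; -1/3 1/3 -1/3]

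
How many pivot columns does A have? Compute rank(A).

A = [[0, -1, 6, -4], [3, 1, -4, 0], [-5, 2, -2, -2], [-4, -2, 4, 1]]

Row reduction:
R1 <-> R2   (pivot in column 1 was zero)
[  3   1  -4   0 ]
[  0  -1   6  -4 ]
[ -5   2  -2  -2 ]
[ -4  -2   4   1 ]
R3 <- R3 - (-5/3)*R1:  [     0   11/3  -26/3     -2 ]
R4 <- R4 - (-4/3)*R1:  [    0  -2/3  -4/3     1 ]
R3 <- R3 - (-11/3)*R2:  [     0      0   40/3  -50/3 ]
R4 <- R4 - (2/3)*R2:  [     0      0  -16/3   11/3 ]
R4 <- R4 - (-2/5)*R3:  [  0   0   0  -3 ]
Row echelon form:
[ 3   1    -4      0 ]
[ 0  -1     6     -4 ]
[ 0   0  40/3  -50/3 ]
[ 0   0     0     -3 ]
Nonzero rows / pivot columns: 4

rank(A) = 4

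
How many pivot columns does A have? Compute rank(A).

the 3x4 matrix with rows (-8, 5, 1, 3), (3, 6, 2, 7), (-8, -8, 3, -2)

Row reduction:
R2 <- R2 - (-3/8)*R1:  [    0  63/8  19/8  65/8 ]
R3 <- R3 - (1)*R1:  [   0  -13    2   -5 ]
R3 <- R3 - (-104/63)*R2:  [      0       0  373/63  530/63 ]
Row echelon form:
[ -8     5       1       3 ]
[  0  63/8    19/8    65/8 ]
[  0     0  373/63  530/63 ]
Nonzero rows / pivot columns: 3

rank(A) = 3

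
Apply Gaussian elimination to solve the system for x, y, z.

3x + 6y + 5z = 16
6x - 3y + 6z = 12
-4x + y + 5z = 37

(-3, 0, 5)

Forward elimination on [A|b]:
R2 <- R2 - (2)*R1:  [   0  -15   -4  -20 ]
R3 <- R3 - (-4/3)*R1:  [     0      9   35/3  175/3 ]
R3 <- R3 - (-3/5)*R2:  [      0       0  139/15   139/3 ]
Row echelon form:
[ 3    6       5  |     16 ]
[ 0  -15      -4  |    -20 ]
[ 0    0  139/15  |  139/3 ]
Back-substitution:
z = (139/3) / (139/15) = 5
y = (-20 - (-4)*(5)) / -15 = 0
x = (16 - (6)*(0) - (5)*(5)) / 3 = -3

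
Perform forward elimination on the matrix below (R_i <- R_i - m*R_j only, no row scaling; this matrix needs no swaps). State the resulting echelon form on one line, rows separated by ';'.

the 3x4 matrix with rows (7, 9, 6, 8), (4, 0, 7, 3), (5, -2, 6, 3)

REF = [7 9 6 8; 0 -36/7 25/7 -11/7; 0 0 -149/36 -5/36]

Forward elimination:
R2 <- R2 - (4/7)*R1:  [     0  -36/7   25/7  -11/7 ]
R3 <- R3 - (5/7)*R1:  [     0  -59/7   12/7  -19/7 ]
R3 <- R3 - (59/36)*R2:  [       0        0  -149/36    -5/36 ]
Row echelon form:
[ 7      9        6      8 ]
[ 0  -36/7     25/7  -11/7 ]
[ 0      0  -149/36  -5/36 ]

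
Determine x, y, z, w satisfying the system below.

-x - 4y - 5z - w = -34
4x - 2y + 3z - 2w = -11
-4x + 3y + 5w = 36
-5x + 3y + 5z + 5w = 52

Forward elimination on [A|b]:
R2 <- R2 - (-4)*R1:  [    0   -18   -17    -6  -147 ]
R3 <- R3 - (4)*R1:  [   0   19   20    9  172 ]
R4 <- R4 - (5)*R1:  [   0   23   30   10  222 ]
R3 <- R3 - (-19/18)*R2:  [     0      0  37/18    8/3  101/6 ]
R4 <- R4 - (-23/18)*R2:  [      0       0  149/18     7/3   205/6 ]
R4 <- R4 - (149/37)*R3:  [        0         0         0   -311/37  -1244/37 ]
Row echelon form:
[ -1   -4     -5       -1  |       -34 ]
[  0  -18    -17       -6  |      -147 ]
[  0    0  37/18      8/3  |     101/6 ]
[  0    0      0  -311/37  |  -1244/37 ]
Back-substitution:
w = (-1244/37) / (-311/37) = 4
z = (101/6 - (8/3)*(4)) / (37/18) = 3
y = (-147 - (-17)*(3) - (-6)*(4)) / -18 = 4
x = (-34 - (-4)*(4) - (-5)*(3) - (-1)*(4)) / -1 = -1

(-1, 4, 3, 4)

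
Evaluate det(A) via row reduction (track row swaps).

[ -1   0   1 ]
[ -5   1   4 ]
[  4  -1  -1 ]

Forward elimination:
R2 <- R2 - (5)*R1:  [  0   1  -1 ]
R3 <- R3 - (-4)*R1:  [  0  -1   3 ]
R3 <- R3 - (-1)*R2:  [ 0  0  2 ]
Upper-triangular form:
[ -1  0   1 ]
[  0  1  -1 ]
[  0  0   2 ]
det(A) = (-1)^0 * (-1) * (1) * (2) = -2  (0 row swaps -> sign +1)

det(A) = -2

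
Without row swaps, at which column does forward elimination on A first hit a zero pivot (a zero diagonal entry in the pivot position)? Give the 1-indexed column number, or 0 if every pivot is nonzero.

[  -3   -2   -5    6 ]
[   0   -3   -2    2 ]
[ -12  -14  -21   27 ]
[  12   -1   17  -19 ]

first zero-pivot column = 4

Naive forward elimination:
R3 <- R3 - (4)*R1:  [  0  -6  -1   3 ]
R4 <- R4 - (-4)*R1:  [  0  -9  -3   5 ]
R3 <- R3 - (2)*R2:  [  0   0   3  -1 ]
R4 <- R4 - (3)*R2:  [  0   0   3  -1 ]
R4 <- R4 - (1)*R3:  [ 0  0  0  0 ]
Matrix at this point:
[ -3  -2  -5   6 ]
[  0  -3  -2   2 ]
[  0   0   3  -1 ]
[  0   0   0   0 ]
Pivot entry (4,4) in the last row is zero and there are no rows below to swap with -> zero pivot in column 4 (A is singular).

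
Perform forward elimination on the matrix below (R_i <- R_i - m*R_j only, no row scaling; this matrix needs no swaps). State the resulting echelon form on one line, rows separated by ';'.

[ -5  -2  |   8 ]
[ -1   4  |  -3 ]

Forward elimination:
R2 <- R2 - (1/5)*R1:  [     0   22/5  -23/5 ]
Row echelon form:
[ -5    -2  |      8 ]
[  0  22/5  |  -23/5 ]

REF = [-5 -2 8; 0 22/5 -23/5]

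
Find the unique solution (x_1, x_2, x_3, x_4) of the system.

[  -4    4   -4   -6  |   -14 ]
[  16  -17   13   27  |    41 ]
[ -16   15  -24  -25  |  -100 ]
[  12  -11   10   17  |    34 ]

Forward elimination on [A|b]:
R2 <- R2 - (-4)*R1:  [   0   -1   -3    3  -15 ]
R3 <- R3 - (4)*R1:  [   0   -1   -8   -1  -44 ]
R4 <- R4 - (-3)*R1:  [  0   1  -2  -1  -8 ]
R3 <- R3 - (1)*R2:  [   0    0   -5   -4  -29 ]
R4 <- R4 - (-1)*R2:  [   0    0   -5    2  -23 ]
R4 <- R4 - (1)*R3:  [ 0  0  0  6  6 ]
Row echelon form:
[ -4   4  -4  -6  |  -14 ]
[  0  -1  -3   3  |  -15 ]
[  0   0  -5  -4  |  -29 ]
[  0   0   0   6  |    6 ]
Back-substitution:
x_4 = (6) / 6 = 1
x_3 = (-29 - (-4)*(1)) / -5 = 5
x_2 = (-15 - (-3)*(5) - (3)*(1)) / -1 = 3
x_1 = (-14 - (4)*(3) - (-4)*(5) - (-6)*(1)) / -4 = 0

(0, 3, 5, 1)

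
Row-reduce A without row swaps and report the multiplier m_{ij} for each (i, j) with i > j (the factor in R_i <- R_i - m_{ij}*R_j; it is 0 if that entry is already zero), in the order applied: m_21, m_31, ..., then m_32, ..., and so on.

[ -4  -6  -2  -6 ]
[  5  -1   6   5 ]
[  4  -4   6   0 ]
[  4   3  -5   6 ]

multipliers: -5/4, -1, -1, 20/17, 6/17, 70

Forward elimination:
R2 <- R2 - (-5/4)*R1:  [     0  -17/2    7/2   -5/2 ]
R3 <- R3 - (-1)*R1:  [   0  -10    4   -6 ]
R4 <- R4 - (-1)*R1:  [  0  -3  -7   0 ]
R3 <- R3 - (20/17)*R2:  [      0       0   -2/17  -52/17 ]
R4 <- R4 - (6/17)*R2:  [       0        0  -140/17    15/17 ]
R4 <- R4 - (70)*R3:  [   0    0    0  215 ]
Multipliers (in order of application): m_{21} = -5/4, m_{31} = -1, m_{41} = -1, m_{32} = 20/17, m_{42} = 6/17, m_{43} = 70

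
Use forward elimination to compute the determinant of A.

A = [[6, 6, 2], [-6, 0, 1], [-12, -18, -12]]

Forward elimination:
R2 <- R2 - (-1)*R1:  [ 0  6  3 ]
R3 <- R3 - (-2)*R1:  [  0  -6  -8 ]
R3 <- R3 - (-1)*R2:  [  0   0  -5 ]
Upper-triangular form:
[ 6  6   2 ]
[ 0  6   3 ]
[ 0  0  -5 ]
det(A) = (-1)^0 * (6) * (6) * (-5) = -180  (0 row swaps -> sign +1)

det(A) = -180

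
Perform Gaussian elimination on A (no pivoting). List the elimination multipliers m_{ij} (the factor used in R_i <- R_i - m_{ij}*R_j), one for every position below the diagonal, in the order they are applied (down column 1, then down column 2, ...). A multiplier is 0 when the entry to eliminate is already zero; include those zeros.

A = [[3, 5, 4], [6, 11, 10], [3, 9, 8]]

multipliers: 2, 1, 4

Forward elimination:
R2 <- R2 - (2)*R1:  [ 0  1  2 ]
R3 <- R3 - (1)*R1:  [ 0  4  4 ]
R3 <- R3 - (4)*R2:  [  0   0  -4 ]
Multipliers (in order of application): m_{21} = 2, m_{31} = 1, m_{32} = 4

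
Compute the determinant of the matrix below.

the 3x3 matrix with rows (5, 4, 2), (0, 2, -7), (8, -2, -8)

Forward elimination:
R3 <- R3 - (8/5)*R1:  [     0  -42/5  -56/5 ]
R3 <- R3 - (-21/5)*R2:  [      0       0  -203/5 ]
Upper-triangular form:
[ 5  4       2 ]
[ 0  2      -7 ]
[ 0  0  -203/5 ]
det(A) = (-1)^0 * (5) * (2) * (-203/5) = -406  (0 row swaps -> sign +1)

det(A) = -406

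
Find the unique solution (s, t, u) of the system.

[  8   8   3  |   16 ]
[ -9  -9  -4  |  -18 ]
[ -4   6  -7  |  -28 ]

(4, -2, 0)

Forward elimination on [A|b]:
R2 <- R2 - (-9/8)*R1:  [    0     0  -5/8     0 ]
R3 <- R3 - (-1/2)*R1:  [     0     10  -11/2    -20 ]
R2 <-> R3   (pivot in column 2 was zero)
[ 8   8      3   16 ]
[ 0  10  -11/2  -20 ]
[ 0   0   -5/8    0 ]
Row echelon form:
[ 8   8      3  |   16 ]
[ 0  10  -11/2  |  -20 ]
[ 0   0   -5/8  |    0 ]
Back-substitution:
u = (0) / (-5/8) = 0
t = (-20 - (-11/2)*(0)) / 10 = -2
s = (16 - (8)*(-2) - (3)*(0)) / 8 = 4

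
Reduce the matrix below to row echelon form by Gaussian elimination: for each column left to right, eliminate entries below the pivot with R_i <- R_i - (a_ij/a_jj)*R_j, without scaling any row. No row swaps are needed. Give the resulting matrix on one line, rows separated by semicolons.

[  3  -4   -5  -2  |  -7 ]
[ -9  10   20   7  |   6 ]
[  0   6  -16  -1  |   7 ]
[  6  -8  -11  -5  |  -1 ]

Forward elimination:
R2 <- R2 - (-3)*R1:  [   0   -2    5    1  -15 ]
R4 <- R4 - (2)*R1:  [  0   0  -1  -1  13 ]
R3 <- R3 - (-3)*R2:  [   0    0   -1    2  -38 ]
R4 <- R4 - (1)*R3:  [  0   0   0  -3  51 ]
Row echelon form:
[ 3  -4  -5  -2  |   -7 ]
[ 0  -2   5   1  |  -15 ]
[ 0   0  -1   2  |  -38 ]
[ 0   0   0  -3  |   51 ]

REF = [3 -4 -5 -2 -7; 0 -2 5 1 -15; 0 0 -1 2 -38; 0 0 0 -3 51]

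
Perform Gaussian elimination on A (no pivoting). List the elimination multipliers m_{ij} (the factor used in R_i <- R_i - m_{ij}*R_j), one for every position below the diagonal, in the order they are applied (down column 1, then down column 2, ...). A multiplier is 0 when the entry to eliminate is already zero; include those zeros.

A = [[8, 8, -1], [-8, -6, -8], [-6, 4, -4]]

multipliers: -1, -3/4, 5

Forward elimination:
R2 <- R2 - (-1)*R1:  [  0   2  -9 ]
R3 <- R3 - (-3/4)*R1:  [     0     10  -19/4 ]
R3 <- R3 - (5)*R2:  [     0      0  161/4 ]
Multipliers (in order of application): m_{21} = -1, m_{31} = -3/4, m_{32} = 5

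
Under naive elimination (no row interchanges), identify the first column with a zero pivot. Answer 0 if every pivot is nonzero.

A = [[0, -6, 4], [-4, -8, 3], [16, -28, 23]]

first zero-pivot column = 1

Naive forward elimination:
Pivot entry (1,1) is zero but row 2 has -4 in column 1 -> naive elimination stops; a row interchange (e.g. R1 <-> R2) would be required here.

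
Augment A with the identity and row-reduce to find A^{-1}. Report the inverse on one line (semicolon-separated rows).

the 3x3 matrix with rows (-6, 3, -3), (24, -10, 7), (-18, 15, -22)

inverse = [-115/24 -7/8 3/8; -67/4 -13/4 5/4; -15/2 -3/2 1/2]

Gauss-Jordan on [A | I]:
R1 <- (1/-6)*R1:  [    1  -1/2   1/2  |  -1/6     0     0 ]
R2 <- R2 - (24)*R1:  [  0   2  -5  |   4   1   0 ]
R3 <- R3 - (-18)*R1:  [   0    6  -13  |   -3    0    1 ]
R2 <- (1/2)*R2:  [    0     1  -5/2  |     2   1/2     0 ]
R1 <- R1 - (-1/2)*R2:  [    1     0  -3/4  |   5/6   1/4     0 ]
R3 <- R3 - (6)*R2:  [   0    0    2  |  -15   -3    1 ]
R3 <- (1/2)*R3:  [     0      0      1  |  -15/2   -3/2    1/2 ]
R1 <- R1 - (-3/4)*R3:  [       1        0        0  |  -115/24     -7/8      3/8 ]
R2 <- R2 - (-5/2)*R3:  [     0      1      0  |  -67/4  -13/4    5/4 ]
Right block of [I | A^{-1}] is the inverse:
[ -115/24   -7/8  3/8 ]
[   -67/4  -13/4  5/4 ]
[   -15/2   -3/2  1/2 ]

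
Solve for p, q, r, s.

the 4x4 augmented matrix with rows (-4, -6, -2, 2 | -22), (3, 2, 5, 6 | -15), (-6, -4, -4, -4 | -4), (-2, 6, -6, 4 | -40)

Forward elimination on [A|b]:
R2 <- R2 - (-3/4)*R1:  [     0   -5/2    7/2   15/2  -63/2 ]
R3 <- R3 - (3/2)*R1:  [  0   5  -1  -7  29 ]
R4 <- R4 - (1/2)*R1:  [   0    9   -5    3  -29 ]
R3 <- R3 - (-2)*R2:  [   0    0    6    8  -34 ]
R4 <- R4 - (-18/5)*R2:  [      0       0    38/5      30  -712/5 ]
R4 <- R4 - (19/15)*R3:  [      0       0       0  298/15  -298/3 ]
Row echelon form:
[ -4    -6   -2       2  |     -22 ]
[  0  -5/2  7/2    15/2  |   -63/2 ]
[  0     0    6       8  |     -34 ]
[  0     0    0  298/15  |  -298/3 ]
Back-substitution:
s = (-298/3) / (298/15) = -5
r = (-34 - (8)*(-5)) / 6 = 1
q = (-63/2 - (7/2)*(1) - (15/2)*(-5)) / (-5/2) = -1
p = (-22 - (-6)*(-1) - (-2)*(1) - (2)*(-5)) / -4 = 4

(4, -1, 1, -5)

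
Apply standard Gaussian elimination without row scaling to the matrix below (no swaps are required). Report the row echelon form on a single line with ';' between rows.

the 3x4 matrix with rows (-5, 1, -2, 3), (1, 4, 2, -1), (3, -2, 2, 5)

REF = [-5 1 -2 3; 0 21/5 8/5 -2/5; 0 0 4/3 20/3]

Forward elimination:
R2 <- R2 - (-1/5)*R1:  [    0  21/5   8/5  -2/5 ]
R3 <- R3 - (-3/5)*R1:  [    0  -7/5   4/5  34/5 ]
R3 <- R3 - (-1/3)*R2:  [    0     0   4/3  20/3 ]
Row echelon form:
[ -5     1   -2     3 ]
[  0  21/5  8/5  -2/5 ]
[  0     0  4/3  20/3 ]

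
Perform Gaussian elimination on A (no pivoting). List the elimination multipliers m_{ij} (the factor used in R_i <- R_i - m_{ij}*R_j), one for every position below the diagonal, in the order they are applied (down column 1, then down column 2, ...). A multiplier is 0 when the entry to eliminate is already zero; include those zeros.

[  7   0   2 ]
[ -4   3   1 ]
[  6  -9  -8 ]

multipliers: -4/7, 6/7, -3

Forward elimination:
R2 <- R2 - (-4/7)*R1:  [    0     3  15/7 ]
R3 <- R3 - (6/7)*R1:  [     0     -9  -68/7 ]
R3 <- R3 - (-3)*R2:  [     0      0  -23/7 ]
Multipliers (in order of application): m_{21} = -4/7, m_{31} = 6/7, m_{32} = -3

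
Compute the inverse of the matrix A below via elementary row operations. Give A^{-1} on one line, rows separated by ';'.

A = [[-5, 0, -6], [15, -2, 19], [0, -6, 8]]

Gauss-Jordan on [A | I]:
R1 <- (1/-5)*R1:  [    1     0   6/5  |  -1/5     0     0 ]
R2 <- R2 - (15)*R1:  [  0  -2   1  |   3   1   0 ]
R2 <- (1/-2)*R2:  [    0     1  -1/2  |  -3/2  -1/2     0 ]
R3 <- R3 - (-6)*R2:  [  0   0   5  |  -9  -3   1 ]
R3 <- (1/5)*R3:  [    0     0     1  |  -9/5  -3/5   1/5 ]
R1 <- R1 - (6/5)*R3:  [     1      0      0  |  49/25  18/25  -6/25 ]
R2 <- R2 - (-1/2)*R3:  [     0      1      0  |  -12/5   -4/5   1/10 ]
Right block of [I | A^{-1}] is the inverse:
[ 49/25  18/25  -6/25 ]
[ -12/5   -4/5   1/10 ]
[  -9/5   -3/5    1/5 ]

inverse = [49/25 18/25 -6/25; -12/5 -4/5 1/10; -9/5 -3/5 1/5]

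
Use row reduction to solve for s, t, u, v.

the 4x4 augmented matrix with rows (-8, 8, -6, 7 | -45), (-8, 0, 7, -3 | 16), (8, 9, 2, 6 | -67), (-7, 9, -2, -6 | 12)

Forward elimination on [A|b]:
R2 <- R2 - (1)*R1:  [   0   -8   13  -10   61 ]
R3 <- R3 - (-1)*R1:  [    0    17    -4    13  -112 ]
R4 <- R4 - (7/8)*R1:  [     0      2   13/4  -97/8  411/8 ]
R3 <- R3 - (-17/8)*R2:  [     0      0  189/8  -33/4  141/8 ]
R4 <- R4 - (-1/4)*R2:  [      0       0    13/2  -117/8   533/8 ]
R4 <- R4 - (52/189)*R3:  [         0          0          0  -6227/504  31135/504 ]
Row echelon form:
[ -8   8     -6          7  |        -45 ]
[  0  -8     13        -10  |         61 ]
[  0   0  189/8      -33/4  |      141/8 ]
[  0   0      0  -6227/504  |  31135/504 ]
Back-substitution:
v = (31135/504) / (-6227/504) = -5
u = (141/8 - (-33/4)*(-5)) / (189/8) = -1
t = (61 - (13)*(-1) - (-10)*(-5)) / -8 = -3
s = (-45 - (8)*(-3) - (-6)*(-1) - (7)*(-5)) / -8 = -1

(-1, -3, -1, -5)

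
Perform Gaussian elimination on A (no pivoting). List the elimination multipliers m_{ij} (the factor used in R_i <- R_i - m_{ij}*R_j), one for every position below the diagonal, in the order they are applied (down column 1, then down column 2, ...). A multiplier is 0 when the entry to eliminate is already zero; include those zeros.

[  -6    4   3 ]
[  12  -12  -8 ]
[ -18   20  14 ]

Forward elimination:
R2 <- R2 - (-2)*R1:  [  0  -4  -2 ]
R3 <- R3 - (3)*R1:  [ 0  8  5 ]
R3 <- R3 - (-2)*R2:  [ 0  0  1 ]
Multipliers (in order of application): m_{21} = -2, m_{31} = 3, m_{32} = -2

multipliers: -2, 3, -2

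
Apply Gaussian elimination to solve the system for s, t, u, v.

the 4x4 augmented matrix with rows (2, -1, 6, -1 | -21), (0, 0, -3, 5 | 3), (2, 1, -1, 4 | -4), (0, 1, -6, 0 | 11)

(-5, 5, -1, 0)

Forward elimination on [A|b]:
R3 <- R3 - (1)*R1:  [  0   2  -7   5  17 ]
R2 <-> R3   (pivot in column 2 was zero)
[ 2  -1   6  -1  -21 ]
[ 0   2  -7   5   17 ]
[ 0   0  -3   5    3 ]
[ 0   1  -6   0   11 ]
R4 <- R4 - (1/2)*R2:  [    0     0  -5/2  -5/2   5/2 ]
R4 <- R4 - (5/6)*R3:  [     0      0      0  -20/3      0 ]
Row echelon form:
[ 2  -1   6     -1  |  -21 ]
[ 0   2  -7      5  |   17 ]
[ 0   0  -3      5  |    3 ]
[ 0   0   0  -20/3  |    0 ]
Back-substitution:
v = (0) / (-20/3) = 0
u = (3 - (5)*(0)) / -3 = -1
t = (17 - (-7)*(-1) - (5)*(0)) / 2 = 5
s = (-21 - (-1)*(5) - (6)*(-1) - (-1)*(0)) / 2 = -5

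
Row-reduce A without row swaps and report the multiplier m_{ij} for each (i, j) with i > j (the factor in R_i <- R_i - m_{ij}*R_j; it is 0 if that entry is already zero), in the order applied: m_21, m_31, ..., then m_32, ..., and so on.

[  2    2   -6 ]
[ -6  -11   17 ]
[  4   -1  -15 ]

multipliers: -3, 2, 1

Forward elimination:
R2 <- R2 - (-3)*R1:  [  0  -5  -1 ]
R3 <- R3 - (2)*R1:  [  0  -5  -3 ]
R3 <- R3 - (1)*R2:  [  0   0  -2 ]
Multipliers (in order of application): m_{21} = -3, m_{31} = 2, m_{32} = 1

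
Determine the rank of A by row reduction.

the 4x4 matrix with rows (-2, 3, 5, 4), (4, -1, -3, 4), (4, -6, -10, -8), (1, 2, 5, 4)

Row reduction:
R2 <- R2 - (-2)*R1:  [  0   5   7  12 ]
R3 <- R3 - (-2)*R1:  [ 0  0  0  0 ]
R4 <- R4 - (-1/2)*R1:  [    0   7/2  15/2     6 ]
R4 <- R4 - (7/10)*R2:  [     0      0   13/5  -12/5 ]
R3 <-> R4   (pivot in column 3 was zero)
[ -2  3     5      4 ]
[  0  5     7     12 ]
[  0  0  13/5  -12/5 ]
[  0  0     0      0 ]
Row echelon form:
[ -2  3     5      4 ]
[  0  5     7     12 ]
[  0  0  13/5  -12/5 ]
[  0  0     0      0 ]
Nonzero rows / pivot columns: 3

rank(A) = 3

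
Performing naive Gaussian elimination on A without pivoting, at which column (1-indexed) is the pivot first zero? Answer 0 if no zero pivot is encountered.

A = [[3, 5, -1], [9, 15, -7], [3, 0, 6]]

first zero-pivot column = 2

Naive forward elimination:
R2 <- R2 - (3)*R1:  [  0   0  -4 ]
R3 <- R3 - (1)*R1:  [  0  -5   7 ]
Matrix at this point:
[ 3   5  -1 ]
[ 0   0  -4 ]
[ 0  -5   7 ]
Pivot entry (2,2) is zero but row 3 has -5 in column 2 -> naive elimination stops; a row interchange (e.g. R2 <-> R3) would be required here.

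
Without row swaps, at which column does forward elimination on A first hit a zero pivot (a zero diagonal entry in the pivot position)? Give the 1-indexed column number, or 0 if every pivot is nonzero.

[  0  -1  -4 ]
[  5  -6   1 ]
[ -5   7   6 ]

first zero-pivot column = 1

Naive forward elimination:
Pivot entry (1,1) is zero but row 2 has 5 in column 1 -> naive elimination stops; a row interchange (e.g. R1 <-> R2) would be required here.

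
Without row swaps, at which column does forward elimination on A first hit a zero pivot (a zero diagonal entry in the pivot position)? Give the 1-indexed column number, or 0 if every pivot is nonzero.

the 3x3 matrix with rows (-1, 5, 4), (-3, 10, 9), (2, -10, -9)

first zero-pivot column = 0

Naive forward elimination:
R2 <- R2 - (3)*R1:  [  0  -5  -3 ]
R3 <- R3 - (-2)*R1:  [  0   0  -1 ]
All pivots nonzero; naive elimination completes without hitting a zero pivot.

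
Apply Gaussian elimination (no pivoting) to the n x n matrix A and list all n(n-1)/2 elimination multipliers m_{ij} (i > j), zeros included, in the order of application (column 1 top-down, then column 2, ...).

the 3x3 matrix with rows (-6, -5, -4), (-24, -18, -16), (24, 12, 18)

Forward elimination:
R2 <- R2 - (4)*R1:  [ 0  2  0 ]
R3 <- R3 - (-4)*R1:  [  0  -8   2 ]
R3 <- R3 - (-4)*R2:  [ 0  0  2 ]
Multipliers (in order of application): m_{21} = 4, m_{31} = -4, m_{32} = -4

multipliers: 4, -4, -4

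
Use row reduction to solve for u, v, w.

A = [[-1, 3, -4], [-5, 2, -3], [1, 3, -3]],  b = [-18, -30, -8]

(4, -2, 2)

Forward elimination on [A|b]:
R2 <- R2 - (5)*R1:  [   0  -13   17   60 ]
R3 <- R3 - (-1)*R1:  [   0    6   -7  -26 ]
R3 <- R3 - (-6/13)*R2:  [     0      0  11/13  22/13 ]
Row echelon form:
[ -1    3     -4  |    -18 ]
[  0  -13     17  |     60 ]
[  0    0  11/13  |  22/13 ]
Back-substitution:
w = (22/13) / (11/13) = 2
v = (60 - (17)*(2)) / -13 = -2
u = (-18 - (3)*(-2) - (-4)*(2)) / -1 = 4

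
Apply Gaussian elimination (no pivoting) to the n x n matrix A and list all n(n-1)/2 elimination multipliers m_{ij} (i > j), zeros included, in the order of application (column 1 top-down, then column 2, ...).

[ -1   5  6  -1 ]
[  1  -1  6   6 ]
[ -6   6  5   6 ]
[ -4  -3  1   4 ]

multipliers: -1, 6, 4, -6, -23/4, 46/41

Forward elimination:
R2 <- R2 - (-1)*R1:  [  0   4  12   5 ]
R3 <- R3 - (6)*R1:  [   0  -24  -31   12 ]
R4 <- R4 - (4)*R1:  [   0  -23  -23    8 ]
R3 <- R3 - (-6)*R2:  [  0   0  41  42 ]
R4 <- R4 - (-23/4)*R2:  [     0      0     46  147/4 ]
R4 <- R4 - (46/41)*R3:  [         0          0          0  -1701/164 ]
Multipliers (in order of application): m_{21} = -1, m_{31} = 6, m_{41} = 4, m_{32} = -6, m_{42} = -23/4, m_{43} = 46/41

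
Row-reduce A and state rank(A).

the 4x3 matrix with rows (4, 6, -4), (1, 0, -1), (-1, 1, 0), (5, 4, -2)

rank(A) = 3

Row reduction:
R2 <- R2 - (1/4)*R1:  [    0  -3/2     0 ]
R3 <- R3 - (-1/4)*R1:  [   0  5/2   -1 ]
R4 <- R4 - (5/4)*R1:  [    0  -7/2     3 ]
R3 <- R3 - (-5/3)*R2:  [  0   0  -1 ]
R4 <- R4 - (7/3)*R2:  [ 0  0  3 ]
R4 <- R4 - (-3)*R3:  [ 0  0  0 ]
Row echelon form:
[ 4     6  -4 ]
[ 0  -3/2   0 ]
[ 0     0  -1 ]
[ 0     0   0 ]
Nonzero rows / pivot columns: 3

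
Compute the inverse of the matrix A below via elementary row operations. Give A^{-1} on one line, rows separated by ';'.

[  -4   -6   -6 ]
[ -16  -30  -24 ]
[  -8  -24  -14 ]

inverse = [13/4 -5/4 3/4; 2/3 -1/6 0; -3 1 -1/2]

Gauss-Jordan on [A | I]:
R1 <- (1/-4)*R1:  [    1   3/2   3/2  |  -1/4     0     0 ]
R2 <- R2 - (-16)*R1:  [  0  -6   0  |  -4   1   0 ]
R3 <- R3 - (-8)*R1:  [   0  -12   -2  |   -2    0    1 ]
R2 <- (1/-6)*R2:  [    0     1     0  |   2/3  -1/6     0 ]
R1 <- R1 - (3/2)*R2:  [    1     0   3/2  |  -5/4   1/4     0 ]
R3 <- R3 - (-12)*R2:  [  0   0  -2  |   6  -2   1 ]
R3 <- (1/-2)*R3:  [    0     0     1  |    -3     1  -1/2 ]
R1 <- R1 - (3/2)*R3:  [    1     0     0  |  13/4  -5/4   3/4 ]
Right block of [I | A^{-1}] is the inverse:
[ 13/4  -5/4   3/4 ]
[  2/3  -1/6     0 ]
[   -3     1  -1/2 ]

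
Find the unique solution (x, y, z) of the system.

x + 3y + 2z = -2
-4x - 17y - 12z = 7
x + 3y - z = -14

Forward elimination on [A|b]:
R2 <- R2 - (-4)*R1:  [  0  -5  -4  -1 ]
R3 <- R3 - (1)*R1:  [   0    0   -3  -12 ]
Row echelon form:
[ 1   3   2  |   -2 ]
[ 0  -5  -4  |   -1 ]
[ 0   0  -3  |  -12 ]
Back-substitution:
z = (-12) / -3 = 4
y = (-1 - (-4)*(4)) / -5 = -3
x = (-2 - (3)*(-3) - (2)*(4)) / 1 = -1

(-1, -3, 4)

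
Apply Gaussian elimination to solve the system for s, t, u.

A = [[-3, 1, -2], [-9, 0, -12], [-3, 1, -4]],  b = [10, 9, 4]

(-5, 1, 3)

Forward elimination on [A|b]:
R2 <- R2 - (3)*R1:  [   0   -3   -6  -21 ]
R3 <- R3 - (1)*R1:  [  0   0  -2  -6 ]
Row echelon form:
[ -3   1  -2  |   10 ]
[  0  -3  -6  |  -21 ]
[  0   0  -2  |   -6 ]
Back-substitution:
u = (-6) / -2 = 3
t = (-21 - (-6)*(3)) / -3 = 1
s = (10 - (1)*(1) - (-2)*(3)) / -3 = -5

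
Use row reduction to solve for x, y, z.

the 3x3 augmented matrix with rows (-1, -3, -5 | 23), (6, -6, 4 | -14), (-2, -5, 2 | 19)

(-4, -3, -2)

Forward elimination on [A|b]:
R2 <- R2 - (-6)*R1:  [   0  -24  -26  124 ]
R3 <- R3 - (2)*R1:  [   0    1   12  -27 ]
R3 <- R3 - (-1/24)*R2:  [      0       0  131/12  -131/6 ]
Row echelon form:
[ -1   -3      -5  |      23 ]
[  0  -24     -26  |     124 ]
[  0    0  131/12  |  -131/6 ]
Back-substitution:
z = (-131/6) / (131/12) = -2
y = (124 - (-26)*(-2)) / -24 = -3
x = (23 - (-3)*(-3) - (-5)*(-2)) / -1 = -4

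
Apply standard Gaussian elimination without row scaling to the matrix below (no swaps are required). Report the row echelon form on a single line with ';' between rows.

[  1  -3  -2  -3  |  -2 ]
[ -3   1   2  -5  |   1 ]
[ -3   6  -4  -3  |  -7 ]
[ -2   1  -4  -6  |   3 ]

Forward elimination:
R2 <- R2 - (-3)*R1:  [   0   -8   -4  -14   -5 ]
R3 <- R3 - (-3)*R1:  [   0   -3  -10  -12  -13 ]
R4 <- R4 - (-2)*R1:  [   0   -5   -8  -12   -1 ]
R3 <- R3 - (3/8)*R2:  [     0      0  -17/2  -27/4  -89/8 ]
R4 <- R4 - (5/8)*R2:  [     0      0  -11/2  -13/4   17/8 ]
R4 <- R4 - (11/17)*R3:  [      0       0       0   19/17  317/34 ]
Row echelon form:
[ 1  -3     -2     -3  |      -2 ]
[ 0  -8     -4    -14  |      -5 ]
[ 0   0  -17/2  -27/4  |   -89/8 ]
[ 0   0      0  19/17  |  317/34 ]

REF = [1 -3 -2 -3 -2; 0 -8 -4 -14 -5; 0 0 -17/2 -27/4 -89/8; 0 0 0 19/17 317/34]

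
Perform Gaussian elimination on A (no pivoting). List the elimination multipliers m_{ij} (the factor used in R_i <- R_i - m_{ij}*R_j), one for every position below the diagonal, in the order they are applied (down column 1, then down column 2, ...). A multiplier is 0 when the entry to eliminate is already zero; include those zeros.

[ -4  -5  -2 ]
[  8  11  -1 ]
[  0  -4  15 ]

Forward elimination:
R2 <- R2 - (-2)*R1:  [  0   1  -5 ]
R3: entry in column 1 is already 0 -> m_{31} = 0 (no row operation needed)
R3 <- R3 - (-4)*R2:  [  0   0  -5 ]
Multipliers (in order of application): m_{21} = -2, m_{31} = 0, m_{32} = -4

multipliers: -2, 0, -4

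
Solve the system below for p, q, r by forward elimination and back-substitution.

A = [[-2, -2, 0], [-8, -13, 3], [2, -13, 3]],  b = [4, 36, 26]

Forward elimination on [A|b]:
R2 <- R2 - (4)*R1:  [  0  -5   3  20 ]
R3 <- R3 - (-1)*R1:  [   0  -15    3   30 ]
R3 <- R3 - (3)*R2:  [   0    0   -6  -30 ]
Row echelon form:
[ -2  -2   0  |    4 ]
[  0  -5   3  |   20 ]
[  0   0  -6  |  -30 ]
Back-substitution:
r = (-30) / -6 = 5
q = (20 - (3)*(5)) / -5 = -1
p = (4 - (-2)*(-1)) / -2 = -1

(-1, -1, 5)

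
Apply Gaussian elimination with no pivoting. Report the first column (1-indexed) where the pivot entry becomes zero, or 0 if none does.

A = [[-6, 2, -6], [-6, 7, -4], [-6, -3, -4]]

Naive forward elimination:
R2 <- R2 - (1)*R1:  [ 0  5  2 ]
R3 <- R3 - (1)*R1:  [  0  -5   2 ]
R3 <- R3 - (-1)*R2:  [ 0  0  4 ]
All pivots nonzero; naive elimination completes without hitting a zero pivot.

first zero-pivot column = 0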